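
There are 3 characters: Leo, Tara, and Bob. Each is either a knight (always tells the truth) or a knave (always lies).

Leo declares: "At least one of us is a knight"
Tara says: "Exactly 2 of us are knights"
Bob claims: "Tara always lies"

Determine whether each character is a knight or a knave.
Leo is a knight.
Tara is a knight.
Bob is a knave.

Verification:
- Leo (knight) says "At least one of us is a knight" - this is TRUE because Leo and Tara are knights.
- Tara (knight) says "Exactly 2 of us are knights" - this is TRUE because there are 2 knights.
- Bob (knave) says "Tara always lies" - this is FALSE (a lie) because Tara is a knight.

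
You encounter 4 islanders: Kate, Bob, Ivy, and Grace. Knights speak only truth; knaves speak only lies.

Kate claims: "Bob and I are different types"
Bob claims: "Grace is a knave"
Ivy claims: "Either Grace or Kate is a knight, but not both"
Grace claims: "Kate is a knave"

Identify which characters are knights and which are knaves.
Kate is a knave.
Bob is a knave.
Ivy is a knight.
Grace is a knight.

Verification:
- Kate (knave) says "Bob and I are different types" - this is FALSE (a lie) because Kate is a knave and Bob is a knave.
- Bob (knave) says "Grace is a knave" - this is FALSE (a lie) because Grace is a knight.
- Ivy (knight) says "Either Grace or Kate is a knight, but not both" - this is TRUE because Grace is a knight and Kate is a knave.
- Grace (knight) says "Kate is a knave" - this is TRUE because Kate is a knave.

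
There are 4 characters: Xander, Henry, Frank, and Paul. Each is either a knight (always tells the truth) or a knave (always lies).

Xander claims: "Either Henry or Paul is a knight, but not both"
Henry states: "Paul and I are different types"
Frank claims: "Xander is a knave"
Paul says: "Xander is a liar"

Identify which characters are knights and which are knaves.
Xander is a knight.
Henry is a knight.
Frank is a knave.
Paul is a knave.

Verification:
- Xander (knight) says "Either Henry or Paul is a knight, but not both" - this is TRUE because Henry is a knight and Paul is a knave.
- Henry (knight) says "Paul and I are different types" - this is TRUE because Henry is a knight and Paul is a knave.
- Frank (knave) says "Xander is a knave" - this is FALSE (a lie) because Xander is a knight.
- Paul (knave) says "Xander is a liar" - this is FALSE (a lie) because Xander is a knight.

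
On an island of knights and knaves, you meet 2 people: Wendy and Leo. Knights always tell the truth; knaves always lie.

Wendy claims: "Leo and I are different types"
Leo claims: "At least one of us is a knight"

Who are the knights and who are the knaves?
Wendy is a knave.
Leo is a knave.

Verification:
- Wendy (knave) says "Leo and I are different types" - this is FALSE (a lie) because Wendy is a knave and Leo is a knave.
- Leo (knave) says "At least one of us is a knight" - this is FALSE (a lie) because no one is a knight.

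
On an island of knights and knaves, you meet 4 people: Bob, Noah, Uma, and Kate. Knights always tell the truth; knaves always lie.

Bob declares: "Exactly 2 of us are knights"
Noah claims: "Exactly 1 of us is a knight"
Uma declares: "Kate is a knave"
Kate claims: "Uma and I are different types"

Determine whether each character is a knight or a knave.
Bob is a knight.
Noah is a knave.
Uma is a knave.
Kate is a knight.

Verification:
- Bob (knight) says "Exactly 2 of us are knights" - this is TRUE because there are 2 knights.
- Noah (knave) says "Exactly 1 of us is a knight" - this is FALSE (a lie) because there are 2 knights.
- Uma (knave) says "Kate is a knave" - this is FALSE (a lie) because Kate is a knight.
- Kate (knight) says "Uma and I are different types" - this is TRUE because Kate is a knight and Uma is a knave.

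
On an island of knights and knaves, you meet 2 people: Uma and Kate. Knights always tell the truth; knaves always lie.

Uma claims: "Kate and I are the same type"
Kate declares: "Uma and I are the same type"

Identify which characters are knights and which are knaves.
Uma is a knight.
Kate is a knight.

Verification:
- Uma (knight) says "Kate and I are the same type" - this is TRUE because Uma is a knight and Kate is a knight.
- Kate (knight) says "Uma and I are the same type" - this is TRUE because Kate is a knight and Uma is a knight.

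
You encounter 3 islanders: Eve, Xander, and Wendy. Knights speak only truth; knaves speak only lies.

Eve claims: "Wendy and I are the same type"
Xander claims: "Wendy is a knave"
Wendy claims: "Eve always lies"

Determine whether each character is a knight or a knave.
Eve is a knave.
Xander is a knave.
Wendy is a knight.

Verification:
- Eve (knave) says "Wendy and I are the same type" - this is FALSE (a lie) because Eve is a knave and Wendy is a knight.
- Xander (knave) says "Wendy is a knave" - this is FALSE (a lie) because Wendy is a knight.
- Wendy (knight) says "Eve always lies" - this is TRUE because Eve is a knave.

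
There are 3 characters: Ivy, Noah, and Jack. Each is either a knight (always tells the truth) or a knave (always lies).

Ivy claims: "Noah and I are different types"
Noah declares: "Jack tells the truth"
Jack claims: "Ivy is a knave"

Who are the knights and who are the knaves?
Ivy is a knight.
Noah is a knave.
Jack is a knave.

Verification:
- Ivy (knight) says "Noah and I are different types" - this is TRUE because Ivy is a knight and Noah is a knave.
- Noah (knave) says "Jack tells the truth" - this is FALSE (a lie) because Jack is a knave.
- Jack (knave) says "Ivy is a knave" - this is FALSE (a lie) because Ivy is a knight.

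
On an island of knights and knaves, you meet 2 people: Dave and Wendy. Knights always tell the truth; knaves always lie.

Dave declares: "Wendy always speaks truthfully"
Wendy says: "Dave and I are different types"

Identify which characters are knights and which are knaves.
Dave is a knave.
Wendy is a knave.

Verification:
- Dave (knave) says "Wendy always speaks truthfully" - this is FALSE (a lie) because Wendy is a knave.
- Wendy (knave) says "Dave and I are different types" - this is FALSE (a lie) because Wendy is a knave and Dave is a knave.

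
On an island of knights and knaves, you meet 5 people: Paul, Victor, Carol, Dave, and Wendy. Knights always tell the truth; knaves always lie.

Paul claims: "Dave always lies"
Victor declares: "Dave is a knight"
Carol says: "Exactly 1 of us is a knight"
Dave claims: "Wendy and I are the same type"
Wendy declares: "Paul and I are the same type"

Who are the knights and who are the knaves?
Paul is a knight.
Victor is a knave.
Carol is a knave.
Dave is a knave.
Wendy is a knight.

Verification:
- Paul (knight) says "Dave always lies" - this is TRUE because Dave is a knave.
- Victor (knave) says "Dave is a knight" - this is FALSE (a lie) because Dave is a knave.
- Carol (knave) says "Exactly 1 of us is a knight" - this is FALSE (a lie) because there are 2 knights.
- Dave (knave) says "Wendy and I are the same type" - this is FALSE (a lie) because Dave is a knave and Wendy is a knight.
- Wendy (knight) says "Paul and I are the same type" - this is TRUE because Wendy is a knight and Paul is a knight.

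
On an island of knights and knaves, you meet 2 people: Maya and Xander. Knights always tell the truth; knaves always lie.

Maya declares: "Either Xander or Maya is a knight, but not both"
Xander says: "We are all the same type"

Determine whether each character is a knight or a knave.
Maya is a knight.
Xander is a knave.

Verification:
- Maya (knight) says "Either Xander or Maya is a knight, but not both" - this is TRUE because Xander is a knave and Maya is a knight.
- Xander (knave) says "We are all the same type" - this is FALSE (a lie) because Maya is a knight and Xander is a knave.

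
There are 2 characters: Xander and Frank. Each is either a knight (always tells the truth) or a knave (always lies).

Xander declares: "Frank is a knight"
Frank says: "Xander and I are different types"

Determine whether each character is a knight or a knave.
Xander is a knave.
Frank is a knave.

Verification:
- Xander (knave) says "Frank is a knight" - this is FALSE (a lie) because Frank is a knave.
- Frank (knave) says "Xander and I are different types" - this is FALSE (a lie) because Frank is a knave and Xander is a knave.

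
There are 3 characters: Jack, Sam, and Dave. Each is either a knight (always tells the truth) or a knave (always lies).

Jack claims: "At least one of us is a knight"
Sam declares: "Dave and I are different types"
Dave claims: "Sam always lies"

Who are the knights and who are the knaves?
Jack is a knight.
Sam is a knight.
Dave is a knave.

Verification:
- Jack (knight) says "At least one of us is a knight" - this is TRUE because Jack and Sam are knights.
- Sam (knight) says "Dave and I are different types" - this is TRUE because Sam is a knight and Dave is a knave.
- Dave (knave) says "Sam always lies" - this is FALSE (a lie) because Sam is a knight.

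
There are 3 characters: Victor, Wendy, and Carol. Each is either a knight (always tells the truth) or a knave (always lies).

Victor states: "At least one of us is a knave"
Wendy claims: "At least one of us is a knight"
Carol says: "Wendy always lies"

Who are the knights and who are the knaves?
Victor is a knight.
Wendy is a knight.
Carol is a knave.

Verification:
- Victor (knight) says "At least one of us is a knave" - this is TRUE because Carol is a knave.
- Wendy (knight) says "At least one of us is a knight" - this is TRUE because Victor and Wendy are knights.
- Carol (knave) says "Wendy always lies" - this is FALSE (a lie) because Wendy is a knight.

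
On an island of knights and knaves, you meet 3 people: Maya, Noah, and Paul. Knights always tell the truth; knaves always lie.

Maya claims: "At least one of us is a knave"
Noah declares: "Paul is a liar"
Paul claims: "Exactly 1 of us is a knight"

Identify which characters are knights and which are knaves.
Maya is a knight.
Noah is a knight.
Paul is a knave.

Verification:
- Maya (knight) says "At least one of us is a knave" - this is TRUE because Paul is a knave.
- Noah (knight) says "Paul is a liar" - this is TRUE because Paul is a knave.
- Paul (knave) says "Exactly 1 of us is a knight" - this is FALSE (a lie) because there are 2 knights.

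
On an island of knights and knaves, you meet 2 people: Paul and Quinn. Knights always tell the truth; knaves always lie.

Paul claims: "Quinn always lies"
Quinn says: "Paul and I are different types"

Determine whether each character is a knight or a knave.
Paul is a knave.
Quinn is a knight.

Verification:
- Paul (knave) says "Quinn always lies" - this is FALSE (a lie) because Quinn is a knight.
- Quinn (knight) says "Paul and I are different types" - this is TRUE because Quinn is a knight and Paul is a knave.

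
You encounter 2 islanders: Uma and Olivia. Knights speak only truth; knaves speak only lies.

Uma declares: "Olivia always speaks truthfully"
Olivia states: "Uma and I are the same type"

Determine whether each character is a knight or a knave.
Uma is a knight.
Olivia is a knight.

Verification:
- Uma (knight) says "Olivia always speaks truthfully" - this is TRUE because Olivia is a knight.
- Olivia (knight) says "Uma and I are the same type" - this is TRUE because Olivia is a knight and Uma is a knight.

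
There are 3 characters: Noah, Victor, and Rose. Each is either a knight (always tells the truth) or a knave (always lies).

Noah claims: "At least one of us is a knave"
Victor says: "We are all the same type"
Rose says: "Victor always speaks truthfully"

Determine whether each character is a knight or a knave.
Noah is a knight.
Victor is a knave.
Rose is a knave.

Verification:
- Noah (knight) says "At least one of us is a knave" - this is TRUE because Victor and Rose are knaves.
- Victor (knave) says "We are all the same type" - this is FALSE (a lie) because Noah is a knight and Victor and Rose are knaves.
- Rose (knave) says "Victor always speaks truthfully" - this is FALSE (a lie) because Victor is a knave.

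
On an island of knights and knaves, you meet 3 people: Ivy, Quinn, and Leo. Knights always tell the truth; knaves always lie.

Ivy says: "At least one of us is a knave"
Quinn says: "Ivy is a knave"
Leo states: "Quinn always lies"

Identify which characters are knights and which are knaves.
Ivy is a knight.
Quinn is a knave.
Leo is a knight.

Verification:
- Ivy (knight) says "At least one of us is a knave" - this is TRUE because Quinn is a knave.
- Quinn (knave) says "Ivy is a knave" - this is FALSE (a lie) because Ivy is a knight.
- Leo (knight) says "Quinn always lies" - this is TRUE because Quinn is a knave.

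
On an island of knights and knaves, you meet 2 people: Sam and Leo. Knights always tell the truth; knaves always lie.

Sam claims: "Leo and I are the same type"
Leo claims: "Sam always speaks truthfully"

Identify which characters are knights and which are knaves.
Sam is a knight.
Leo is a knight.

Verification:
- Sam (knight) says "Leo and I are the same type" - this is TRUE because Sam is a knight and Leo is a knight.
- Leo (knight) says "Sam always speaks truthfully" - this is TRUE because Sam is a knight.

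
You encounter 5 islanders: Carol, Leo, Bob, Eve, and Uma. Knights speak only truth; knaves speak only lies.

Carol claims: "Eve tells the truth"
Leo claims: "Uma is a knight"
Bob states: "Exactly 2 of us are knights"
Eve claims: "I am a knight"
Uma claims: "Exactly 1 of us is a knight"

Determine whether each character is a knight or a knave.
Carol is a knave.
Leo is a knave.
Bob is a knave.
Eve is a knave.
Uma is a knave.

Verification:
- Carol (knave) says "Eve tells the truth" - this is FALSE (a lie) because Eve is a knave.
- Leo (knave) says "Uma is a knight" - this is FALSE (a lie) because Uma is a knave.
- Bob (knave) says "Exactly 2 of us are knights" - this is FALSE (a lie) because there are 0 knights.
- Eve (knave) says "I am a knight" - this is FALSE (a lie) because Eve is a knave.
- Uma (knave) says "Exactly 1 of us is a knight" - this is FALSE (a lie) because there are 0 knights.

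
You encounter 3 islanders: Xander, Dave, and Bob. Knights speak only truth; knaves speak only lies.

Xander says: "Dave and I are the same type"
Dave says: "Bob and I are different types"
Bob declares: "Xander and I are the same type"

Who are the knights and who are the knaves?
Xander is a knight.
Dave is a knight.
Bob is a knave.

Verification:
- Xander (knight) says "Dave and I are the same type" - this is TRUE because Xander is a knight and Dave is a knight.
- Dave (knight) says "Bob and I are different types" - this is TRUE because Dave is a knight and Bob is a knave.
- Bob (knave) says "Xander and I are the same type" - this is FALSE (a lie) because Bob is a knave and Xander is a knight.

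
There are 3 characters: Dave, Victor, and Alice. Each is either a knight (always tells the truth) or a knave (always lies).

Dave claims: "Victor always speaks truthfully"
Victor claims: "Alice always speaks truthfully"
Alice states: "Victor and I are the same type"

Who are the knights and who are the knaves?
Dave is a knight.
Victor is a knight.
Alice is a knight.

Verification:
- Dave (knight) says "Victor always speaks truthfully" - this is TRUE because Victor is a knight.
- Victor (knight) says "Alice always speaks truthfully" - this is TRUE because Alice is a knight.
- Alice (knight) says "Victor and I are the same type" - this is TRUE because Alice is a knight and Victor is a knight.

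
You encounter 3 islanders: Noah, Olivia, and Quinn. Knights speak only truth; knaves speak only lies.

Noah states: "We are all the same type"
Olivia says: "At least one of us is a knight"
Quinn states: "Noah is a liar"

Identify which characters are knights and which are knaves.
Noah is a knave.
Olivia is a knight.
Quinn is a knight.

Verification:
- Noah (knave) says "We are all the same type" - this is FALSE (a lie) because Olivia and Quinn are knights and Noah is a knave.
- Olivia (knight) says "At least one of us is a knight" - this is TRUE because Olivia and Quinn are knights.
- Quinn (knight) says "Noah is a liar" - this is TRUE because Noah is a knave.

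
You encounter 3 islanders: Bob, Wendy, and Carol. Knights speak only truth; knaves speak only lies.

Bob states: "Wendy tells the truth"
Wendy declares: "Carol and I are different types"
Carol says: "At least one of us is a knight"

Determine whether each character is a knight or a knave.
Bob is a knave.
Wendy is a knave.
Carol is a knave.

Verification:
- Bob (knave) says "Wendy tells the truth" - this is FALSE (a lie) because Wendy is a knave.
- Wendy (knave) says "Carol and I are different types" - this is FALSE (a lie) because Wendy is a knave and Carol is a knave.
- Carol (knave) says "At least one of us is a knight" - this is FALSE (a lie) because no one is a knight.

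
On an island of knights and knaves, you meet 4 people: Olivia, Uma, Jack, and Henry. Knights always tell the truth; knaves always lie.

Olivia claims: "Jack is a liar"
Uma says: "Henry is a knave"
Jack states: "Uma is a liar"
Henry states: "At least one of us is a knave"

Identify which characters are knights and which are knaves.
Olivia is a knave.
Uma is a knave.
Jack is a knight.
Henry is a knight.

Verification:
- Olivia (knave) says "Jack is a liar" - this is FALSE (a lie) because Jack is a knight.
- Uma (knave) says "Henry is a knave" - this is FALSE (a lie) because Henry is a knight.
- Jack (knight) says "Uma is a liar" - this is TRUE because Uma is a knave.
- Henry (knight) says "At least one of us is a knave" - this is TRUE because Olivia and Uma are knaves.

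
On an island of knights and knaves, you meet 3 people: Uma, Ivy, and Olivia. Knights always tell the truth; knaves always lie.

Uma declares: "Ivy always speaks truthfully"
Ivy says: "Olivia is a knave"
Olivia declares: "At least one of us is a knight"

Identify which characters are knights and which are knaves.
Uma is a knave.
Ivy is a knave.
Olivia is a knight.

Verification:
- Uma (knave) says "Ivy always speaks truthfully" - this is FALSE (a lie) because Ivy is a knave.
- Ivy (knave) says "Olivia is a knave" - this is FALSE (a lie) because Olivia is a knight.
- Olivia (knight) says "At least one of us is a knight" - this is TRUE because Olivia is a knight.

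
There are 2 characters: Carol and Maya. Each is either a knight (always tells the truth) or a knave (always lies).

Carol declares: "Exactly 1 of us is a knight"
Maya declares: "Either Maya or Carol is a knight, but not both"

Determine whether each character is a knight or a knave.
Carol is a knave.
Maya is a knave.

Verification:
- Carol (knave) says "Exactly 1 of us is a knight" - this is FALSE (a lie) because there are 0 knights.
- Maya (knave) says "Either Maya or Carol is a knight, but not both" - this is FALSE (a lie) because Maya is a knave and Carol is a knave.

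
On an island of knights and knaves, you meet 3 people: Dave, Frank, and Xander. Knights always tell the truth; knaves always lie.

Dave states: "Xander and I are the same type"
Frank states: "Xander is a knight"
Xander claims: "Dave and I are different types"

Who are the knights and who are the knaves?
Dave is a knave.
Frank is a knight.
Xander is a knight.

Verification:
- Dave (knave) says "Xander and I are the same type" - this is FALSE (a lie) because Dave is a knave and Xander is a knight.
- Frank (knight) says "Xander is a knight" - this is TRUE because Xander is a knight.
- Xander (knight) says "Dave and I are different types" - this is TRUE because Xander is a knight and Dave is a knave.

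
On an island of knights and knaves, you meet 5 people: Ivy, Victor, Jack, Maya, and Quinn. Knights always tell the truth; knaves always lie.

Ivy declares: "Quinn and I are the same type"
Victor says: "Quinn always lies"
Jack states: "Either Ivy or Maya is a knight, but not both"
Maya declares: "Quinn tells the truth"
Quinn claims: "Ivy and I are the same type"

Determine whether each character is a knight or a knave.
Ivy is a knight.
Victor is a knave.
Jack is a knave.
Maya is a knight.
Quinn is a knight.

Verification:
- Ivy (knight) says "Quinn and I are the same type" - this is TRUE because Ivy is a knight and Quinn is a knight.
- Victor (knave) says "Quinn always lies" - this is FALSE (a lie) because Quinn is a knight.
- Jack (knave) says "Either Ivy or Maya is a knight, but not both" - this is FALSE (a lie) because Ivy is a knight and Maya is a knight.
- Maya (knight) says "Quinn tells the truth" - this is TRUE because Quinn is a knight.
- Quinn (knight) says "Ivy and I are the same type" - this is TRUE because Quinn is a knight and Ivy is a knight.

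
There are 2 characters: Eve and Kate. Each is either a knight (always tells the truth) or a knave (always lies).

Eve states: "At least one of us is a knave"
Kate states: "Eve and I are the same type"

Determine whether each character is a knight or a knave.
Eve is a knight.
Kate is a knave.

Verification:
- Eve (knight) says "At least one of us is a knave" - this is TRUE because Kate is a knave.
- Kate (knave) says "Eve and I are the same type" - this is FALSE (a lie) because Kate is a knave and Eve is a knight.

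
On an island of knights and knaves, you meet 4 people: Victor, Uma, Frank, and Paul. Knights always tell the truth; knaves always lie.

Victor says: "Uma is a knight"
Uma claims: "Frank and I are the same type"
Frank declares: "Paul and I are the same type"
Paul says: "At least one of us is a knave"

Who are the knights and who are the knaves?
Victor is a knave.
Uma is a knave.
Frank is a knight.
Paul is a knight.

Verification:
- Victor (knave) says "Uma is a knight" - this is FALSE (a lie) because Uma is a knave.
- Uma (knave) says "Frank and I are the same type" - this is FALSE (a lie) because Uma is a knave and Frank is a knight.
- Frank (knight) says "Paul and I are the same type" - this is TRUE because Frank is a knight and Paul is a knight.
- Paul (knight) says "At least one of us is a knave" - this is TRUE because Victor and Uma are knaves.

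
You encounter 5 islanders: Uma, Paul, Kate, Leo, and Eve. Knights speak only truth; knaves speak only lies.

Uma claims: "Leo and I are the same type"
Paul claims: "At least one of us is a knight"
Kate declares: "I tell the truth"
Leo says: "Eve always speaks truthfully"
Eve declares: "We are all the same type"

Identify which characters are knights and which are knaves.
Uma is a knight.
Paul is a knight.
Kate is a knight.
Leo is a knight.
Eve is a knight.

Verification:
- Uma (knight) says "Leo and I are the same type" - this is TRUE because Uma is a knight and Leo is a knight.
- Paul (knight) says "At least one of us is a knight" - this is TRUE because Uma, Paul, Kate, Leo, and Eve are knights.
- Kate (knight) says "I tell the truth" - this is TRUE because Kate is a knight.
- Leo (knight) says "Eve always speaks truthfully" - this is TRUE because Eve is a knight.
- Eve (knight) says "We are all the same type" - this is TRUE because Uma, Paul, Kate, Leo, and Eve are knights.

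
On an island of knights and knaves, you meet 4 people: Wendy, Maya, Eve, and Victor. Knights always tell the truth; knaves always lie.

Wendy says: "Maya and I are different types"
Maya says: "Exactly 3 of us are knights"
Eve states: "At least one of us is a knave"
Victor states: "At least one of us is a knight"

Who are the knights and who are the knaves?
Wendy is a knave.
Maya is a knave.
Eve is a knight.
Victor is a knight.

Verification:
- Wendy (knave) says "Maya and I are different types" - this is FALSE (a lie) because Wendy is a knave and Maya is a knave.
- Maya (knave) says "Exactly 3 of us are knights" - this is FALSE (a lie) because there are 2 knights.
- Eve (knight) says "At least one of us is a knave" - this is TRUE because Wendy and Maya are knaves.
- Victor (knight) says "At least one of us is a knight" - this is TRUE because Eve and Victor are knights.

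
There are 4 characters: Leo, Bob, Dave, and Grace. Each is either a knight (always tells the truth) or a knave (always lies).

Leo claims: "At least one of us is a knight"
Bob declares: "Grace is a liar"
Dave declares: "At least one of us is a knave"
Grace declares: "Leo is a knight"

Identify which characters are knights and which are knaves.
Leo is a knight.
Bob is a knave.
Dave is a knight.
Grace is a knight.

Verification:
- Leo (knight) says "At least one of us is a knight" - this is TRUE because Leo, Dave, and Grace are knights.
- Bob (knave) says "Grace is a liar" - this is FALSE (a lie) because Grace is a knight.
- Dave (knight) says "At least one of us is a knave" - this is TRUE because Bob is a knave.
- Grace (knight) says "Leo is a knight" - this is TRUE because Leo is a knight.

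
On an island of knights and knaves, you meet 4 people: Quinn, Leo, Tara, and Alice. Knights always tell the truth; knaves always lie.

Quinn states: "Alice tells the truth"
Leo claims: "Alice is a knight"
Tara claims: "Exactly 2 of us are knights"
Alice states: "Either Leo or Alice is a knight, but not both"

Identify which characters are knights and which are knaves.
Quinn is a knave.
Leo is a knave.
Tara is a knave.
Alice is a knave.

Verification:
- Quinn (knave) says "Alice tells the truth" - this is FALSE (a lie) because Alice is a knave.
- Leo (knave) says "Alice is a knight" - this is FALSE (a lie) because Alice is a knave.
- Tara (knave) says "Exactly 2 of us are knights" - this is FALSE (a lie) because there are 0 knights.
- Alice (knave) says "Either Leo or Alice is a knight, but not both" - this is FALSE (a lie) because Leo is a knave and Alice is a knave.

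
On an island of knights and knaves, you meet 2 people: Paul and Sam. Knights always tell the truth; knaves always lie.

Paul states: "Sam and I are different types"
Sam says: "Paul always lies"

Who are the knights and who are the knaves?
Paul is a knight.
Sam is a knave.

Verification:
- Paul (knight) says "Sam and I are different types" - this is TRUE because Paul is a knight and Sam is a knave.
- Sam (knave) says "Paul always lies" - this is FALSE (a lie) because Paul is a knight.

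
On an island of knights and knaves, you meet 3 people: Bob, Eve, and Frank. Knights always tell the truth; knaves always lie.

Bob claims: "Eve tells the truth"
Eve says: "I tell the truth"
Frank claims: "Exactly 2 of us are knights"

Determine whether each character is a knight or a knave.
Bob is a knave.
Eve is a knave.
Frank is a knave.

Verification:
- Bob (knave) says "Eve tells the truth" - this is FALSE (a lie) because Eve is a knave.
- Eve (knave) says "I tell the truth" - this is FALSE (a lie) because Eve is a knave.
- Frank (knave) says "Exactly 2 of us are knights" - this is FALSE (a lie) because there are 0 knights.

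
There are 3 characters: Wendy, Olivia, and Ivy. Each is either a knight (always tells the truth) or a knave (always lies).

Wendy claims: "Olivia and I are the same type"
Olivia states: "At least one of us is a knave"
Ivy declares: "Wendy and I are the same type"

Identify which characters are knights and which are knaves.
Wendy is a knight.
Olivia is a knight.
Ivy is a knave.

Verification:
- Wendy (knight) says "Olivia and I are the same type" - this is TRUE because Wendy is a knight and Olivia is a knight.
- Olivia (knight) says "At least one of us is a knave" - this is TRUE because Ivy is a knave.
- Ivy (knave) says "Wendy and I are the same type" - this is FALSE (a lie) because Ivy is a knave and Wendy is a knight.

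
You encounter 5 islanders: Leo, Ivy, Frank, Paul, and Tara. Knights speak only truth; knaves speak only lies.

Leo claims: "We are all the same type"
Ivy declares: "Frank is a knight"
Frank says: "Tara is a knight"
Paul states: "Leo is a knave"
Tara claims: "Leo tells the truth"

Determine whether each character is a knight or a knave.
Leo is a knave.
Ivy is a knave.
Frank is a knave.
Paul is a knight.
Tara is a knave.

Verification:
- Leo (knave) says "We are all the same type" - this is FALSE (a lie) because Paul is a knight and Leo, Ivy, Frank, and Tara are knaves.
- Ivy (knave) says "Frank is a knight" - this is FALSE (a lie) because Frank is a knave.
- Frank (knave) says "Tara is a knight" - this is FALSE (a lie) because Tara is a knave.
- Paul (knight) says "Leo is a knave" - this is TRUE because Leo is a knave.
- Tara (knave) says "Leo tells the truth" - this is FALSE (a lie) because Leo is a knave.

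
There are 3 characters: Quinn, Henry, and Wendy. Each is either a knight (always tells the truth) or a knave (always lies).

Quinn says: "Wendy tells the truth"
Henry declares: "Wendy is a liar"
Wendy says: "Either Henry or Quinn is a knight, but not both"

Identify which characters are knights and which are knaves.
Quinn is a knight.
Henry is a knave.
Wendy is a knight.

Verification:
- Quinn (knight) says "Wendy tells the truth" - this is TRUE because Wendy is a knight.
- Henry (knave) says "Wendy is a liar" - this is FALSE (a lie) because Wendy is a knight.
- Wendy (knight) says "Either Henry or Quinn is a knight, but not both" - this is TRUE because Henry is a knave and Quinn is a knight.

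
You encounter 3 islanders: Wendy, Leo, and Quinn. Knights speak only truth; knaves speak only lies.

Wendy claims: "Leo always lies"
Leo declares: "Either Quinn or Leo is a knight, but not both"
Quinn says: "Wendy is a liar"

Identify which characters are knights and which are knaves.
Wendy is a knight.
Leo is a knave.
Quinn is a knave.

Verification:
- Wendy (knight) says "Leo always lies" - this is TRUE because Leo is a knave.
- Leo (knave) says "Either Quinn or Leo is a knight, but not both" - this is FALSE (a lie) because Quinn is a knave and Leo is a knave.
- Quinn (knave) says "Wendy is a liar" - this is FALSE (a lie) because Wendy is a knight.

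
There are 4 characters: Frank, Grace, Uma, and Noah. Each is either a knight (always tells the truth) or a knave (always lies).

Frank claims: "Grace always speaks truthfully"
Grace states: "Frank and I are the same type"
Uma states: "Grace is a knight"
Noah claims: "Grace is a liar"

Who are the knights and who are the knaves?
Frank is a knight.
Grace is a knight.
Uma is a knight.
Noah is a knave.

Verification:
- Frank (knight) says "Grace always speaks truthfully" - this is TRUE because Grace is a knight.
- Grace (knight) says "Frank and I are the same type" - this is TRUE because Grace is a knight and Frank is a knight.
- Uma (knight) says "Grace is a knight" - this is TRUE because Grace is a knight.
- Noah (knave) says "Grace is a liar" - this is FALSE (a lie) because Grace is a knight.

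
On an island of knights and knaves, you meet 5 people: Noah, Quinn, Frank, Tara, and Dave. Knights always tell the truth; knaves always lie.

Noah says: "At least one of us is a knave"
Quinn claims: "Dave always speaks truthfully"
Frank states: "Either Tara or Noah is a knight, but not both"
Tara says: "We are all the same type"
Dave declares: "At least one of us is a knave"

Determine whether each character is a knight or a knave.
Noah is a knight.
Quinn is a knight.
Frank is a knight.
Tara is a knave.
Dave is a knight.

Verification:
- Noah (knight) says "At least one of us is a knave" - this is TRUE because Tara is a knave.
- Quinn (knight) says "Dave always speaks truthfully" - this is TRUE because Dave is a knight.
- Frank (knight) says "Either Tara or Noah is a knight, but not both" - this is TRUE because Tara is a knave and Noah is a knight.
- Tara (knave) says "We are all the same type" - this is FALSE (a lie) because Noah, Quinn, Frank, and Dave are knights and Tara is a knave.
- Dave (knight) says "At least one of us is a knave" - this is TRUE because Tara is a knave.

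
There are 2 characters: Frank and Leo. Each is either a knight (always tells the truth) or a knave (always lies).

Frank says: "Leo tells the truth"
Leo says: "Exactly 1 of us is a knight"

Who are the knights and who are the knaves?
Frank is a knave.
Leo is a knave.

Verification:
- Frank (knave) says "Leo tells the truth" - this is FALSE (a lie) because Leo is a knave.
- Leo (knave) says "Exactly 1 of us is a knight" - this is FALSE (a lie) because there are 0 knights.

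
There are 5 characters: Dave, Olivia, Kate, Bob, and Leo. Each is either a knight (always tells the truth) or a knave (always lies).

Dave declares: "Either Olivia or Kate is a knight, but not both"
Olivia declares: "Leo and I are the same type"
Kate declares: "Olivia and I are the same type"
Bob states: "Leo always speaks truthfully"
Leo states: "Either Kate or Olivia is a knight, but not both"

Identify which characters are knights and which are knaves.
Dave is a knight.
Olivia is a knight.
Kate is a knave.
Bob is a knight.
Leo is a knight.

Verification:
- Dave (knight) says "Either Olivia or Kate is a knight, but not both" - this is TRUE because Olivia is a knight and Kate is a knave.
- Olivia (knight) says "Leo and I are the same type" - this is TRUE because Olivia is a knight and Leo is a knight.
- Kate (knave) says "Olivia and I are the same type" - this is FALSE (a lie) because Kate is a knave and Olivia is a knight.
- Bob (knight) says "Leo always speaks truthfully" - this is TRUE because Leo is a knight.
- Leo (knight) says "Either Kate or Olivia is a knight, but not both" - this is TRUE because Kate is a knave and Olivia is a knight.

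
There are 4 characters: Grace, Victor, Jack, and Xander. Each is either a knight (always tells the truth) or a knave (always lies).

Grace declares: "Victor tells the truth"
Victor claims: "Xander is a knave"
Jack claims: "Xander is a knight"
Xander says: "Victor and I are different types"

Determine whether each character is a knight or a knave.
Grace is a knave.
Victor is a knave.
Jack is a knight.
Xander is a knight.

Verification:
- Grace (knave) says "Victor tells the truth" - this is FALSE (a lie) because Victor is a knave.
- Victor (knave) says "Xander is a knave" - this is FALSE (a lie) because Xander is a knight.
- Jack (knight) says "Xander is a knight" - this is TRUE because Xander is a knight.
- Xander (knight) says "Victor and I are different types" - this is TRUE because Xander is a knight and Victor is a knave.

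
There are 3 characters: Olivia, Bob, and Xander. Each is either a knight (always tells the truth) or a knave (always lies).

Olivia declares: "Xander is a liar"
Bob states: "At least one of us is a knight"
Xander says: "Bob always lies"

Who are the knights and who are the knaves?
Olivia is a knight.
Bob is a knight.
Xander is a knave.

Verification:
- Olivia (knight) says "Xander is a liar" - this is TRUE because Xander is a knave.
- Bob (knight) says "At least one of us is a knight" - this is TRUE because Olivia and Bob are knights.
- Xander (knave) says "Bob always lies" - this is FALSE (a lie) because Bob is a knight.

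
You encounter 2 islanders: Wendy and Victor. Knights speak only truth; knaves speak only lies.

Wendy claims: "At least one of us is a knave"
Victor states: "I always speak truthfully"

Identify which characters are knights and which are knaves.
Wendy is a knight.
Victor is a knave.

Verification:
- Wendy (knight) says "At least one of us is a knave" - this is TRUE because Victor is a knave.
- Victor (knave) says "I always speak truthfully" - this is FALSE (a lie) because Victor is a knave.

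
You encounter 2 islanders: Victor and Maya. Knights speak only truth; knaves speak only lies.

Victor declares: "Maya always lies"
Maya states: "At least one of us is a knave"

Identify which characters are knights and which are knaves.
Victor is a knave.
Maya is a knight.

Verification:
- Victor (knave) says "Maya always lies" - this is FALSE (a lie) because Maya is a knight.
- Maya (knight) says "At least one of us is a knave" - this is TRUE because Victor is a knave.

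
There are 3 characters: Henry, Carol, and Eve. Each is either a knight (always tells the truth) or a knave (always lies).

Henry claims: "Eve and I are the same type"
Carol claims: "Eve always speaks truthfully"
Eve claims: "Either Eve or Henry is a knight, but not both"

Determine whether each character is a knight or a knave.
Henry is a knave.
Carol is a knight.
Eve is a knight.

Verification:
- Henry (knave) says "Eve and I are the same type" - this is FALSE (a lie) because Henry is a knave and Eve is a knight.
- Carol (knight) says "Eve always speaks truthfully" - this is TRUE because Eve is a knight.
- Eve (knight) says "Either Eve or Henry is a knight, but not both" - this is TRUE because Eve is a knight and Henry is a knave.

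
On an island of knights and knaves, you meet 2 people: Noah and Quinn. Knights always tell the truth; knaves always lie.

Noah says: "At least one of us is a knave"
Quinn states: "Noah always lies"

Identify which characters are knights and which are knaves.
Noah is a knight.
Quinn is a knave.

Verification:
- Noah (knight) says "At least one of us is a knave" - this is TRUE because Quinn is a knave.
- Quinn (knave) says "Noah always lies" - this is FALSE (a lie) because Noah is a knight.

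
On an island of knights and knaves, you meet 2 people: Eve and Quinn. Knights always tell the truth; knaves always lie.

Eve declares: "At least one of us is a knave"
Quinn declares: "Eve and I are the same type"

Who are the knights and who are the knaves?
Eve is a knight.
Quinn is a knave.

Verification:
- Eve (knight) says "At least one of us is a knave" - this is TRUE because Quinn is a knave.
- Quinn (knave) says "Eve and I are the same type" - this is FALSE (a lie) because Quinn is a knave and Eve is a knight.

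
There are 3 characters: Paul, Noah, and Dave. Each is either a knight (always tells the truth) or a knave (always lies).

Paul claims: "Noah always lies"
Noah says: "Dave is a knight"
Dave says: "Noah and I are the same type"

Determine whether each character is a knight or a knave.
Paul is a knave.
Noah is a knight.
Dave is a knight.

Verification:
- Paul (knave) says "Noah always lies" - this is FALSE (a lie) because Noah is a knight.
- Noah (knight) says "Dave is a knight" - this is TRUE because Dave is a knight.
- Dave (knight) says "Noah and I are the same type" - this is TRUE because Dave is a knight and Noah is a knight.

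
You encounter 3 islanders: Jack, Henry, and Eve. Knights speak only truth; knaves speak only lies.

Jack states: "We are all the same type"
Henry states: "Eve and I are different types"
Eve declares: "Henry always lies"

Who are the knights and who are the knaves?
Jack is a knave.
Henry is a knight.
Eve is a knave.

Verification:
- Jack (knave) says "We are all the same type" - this is FALSE (a lie) because Henry is a knight and Jack and Eve are knaves.
- Henry (knight) says "Eve and I are different types" - this is TRUE because Henry is a knight and Eve is a knave.
- Eve (knave) says "Henry always lies" - this is FALSE (a lie) because Henry is a knight.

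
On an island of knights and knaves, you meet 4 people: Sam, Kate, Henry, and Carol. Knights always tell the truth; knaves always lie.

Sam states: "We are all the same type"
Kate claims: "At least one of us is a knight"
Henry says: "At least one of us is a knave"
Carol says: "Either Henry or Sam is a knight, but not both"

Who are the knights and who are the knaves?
Sam is a knave.
Kate is a knight.
Henry is a knight.
Carol is a knight.

Verification:
- Sam (knave) says "We are all the same type" - this is FALSE (a lie) because Kate, Henry, and Carol are knights and Sam is a knave.
- Kate (knight) says "At least one of us is a knight" - this is TRUE because Kate, Henry, and Carol are knights.
- Henry (knight) says "At least one of us is a knave" - this is TRUE because Sam is a knave.
- Carol (knight) says "Either Henry or Sam is a knight, but not both" - this is TRUE because Henry is a knight and Sam is a knave.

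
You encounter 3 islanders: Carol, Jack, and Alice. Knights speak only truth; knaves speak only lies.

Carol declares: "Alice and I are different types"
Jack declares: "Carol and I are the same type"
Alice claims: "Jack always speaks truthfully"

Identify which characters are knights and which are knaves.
Carol is a knight.
Jack is a knave.
Alice is a knave.

Verification:
- Carol (knight) says "Alice and I are different types" - this is TRUE because Carol is a knight and Alice is a knave.
- Jack (knave) says "Carol and I are the same type" - this is FALSE (a lie) because Jack is a knave and Carol is a knight.
- Alice (knave) says "Jack always speaks truthfully" - this is FALSE (a lie) because Jack is a knave.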